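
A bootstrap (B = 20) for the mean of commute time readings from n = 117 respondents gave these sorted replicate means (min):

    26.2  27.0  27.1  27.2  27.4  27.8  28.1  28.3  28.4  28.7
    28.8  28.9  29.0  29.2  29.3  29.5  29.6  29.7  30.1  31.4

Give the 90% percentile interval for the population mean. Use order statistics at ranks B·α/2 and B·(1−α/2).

α = 0.10; lower rank = 20 × 0.050 = 1; upper rank = 20 × 0.950 = 19.
The 1st smallest replicate is 26.2; the 19th is 30.1.

(26.2, 30.1)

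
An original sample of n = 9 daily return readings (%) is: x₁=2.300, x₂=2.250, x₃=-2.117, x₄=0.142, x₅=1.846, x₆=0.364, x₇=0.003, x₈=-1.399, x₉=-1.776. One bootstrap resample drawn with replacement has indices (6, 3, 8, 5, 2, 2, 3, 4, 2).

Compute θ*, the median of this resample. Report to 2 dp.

Resample values: 0.364, -2.117, -1.399, 1.846, 2.250, 2.250, -2.117, 0.142, 2.250.
Sorted: -2.117, -2.117, -1.399, 0.142, 0.364, 1.846, 2.250, 2.250, 2.250
Median = middle value = 0.36

θ* = 0.36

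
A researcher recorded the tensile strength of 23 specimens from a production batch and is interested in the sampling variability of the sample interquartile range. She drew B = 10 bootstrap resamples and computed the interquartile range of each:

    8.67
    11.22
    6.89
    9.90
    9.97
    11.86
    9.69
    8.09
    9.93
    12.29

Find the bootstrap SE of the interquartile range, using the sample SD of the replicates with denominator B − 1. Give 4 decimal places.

Bootstrap SE is the standard deviation of the 10 replicate interquartile ranges.
Mean of replicates: (8.67 + 11.22 + 6.89 + 9.90 + 9.97 + 11.86 + 9.69 + 8.09 + 9.93 + 12.29) / 10 = 98.51000 / 10 = 9.85100
Sum of squared deviations: (−1.18100)² + (+1.36900)² + (−2.96100)² + (+0.04900)² + (+0.11900)² + (+2.00900)² + (−0.16100)² + (−1.76100)² + (+0.07900)² + (+2.43900)² = 25.17109
Variance = 25.17109 / 9 = 2.79679
SE* = √2.79679

SE* = 1.6724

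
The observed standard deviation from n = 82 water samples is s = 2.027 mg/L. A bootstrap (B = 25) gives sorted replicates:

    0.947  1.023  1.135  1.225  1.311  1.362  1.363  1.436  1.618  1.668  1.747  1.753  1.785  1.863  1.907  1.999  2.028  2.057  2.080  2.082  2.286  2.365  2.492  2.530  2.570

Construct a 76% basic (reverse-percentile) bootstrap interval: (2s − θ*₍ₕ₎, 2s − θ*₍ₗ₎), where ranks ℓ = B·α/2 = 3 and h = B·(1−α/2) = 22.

(1.689, 2.919)

Percentile endpoints at ranks 3 and 22: θ*₍3₎ = 1.135, θ*₍22₎ = 2.365.
Basic interval reflects these around s:
  lower = 2 × 2.027 − 2.365 = 1.689
  upper = 2 × 2.027 − 1.135 = 2.919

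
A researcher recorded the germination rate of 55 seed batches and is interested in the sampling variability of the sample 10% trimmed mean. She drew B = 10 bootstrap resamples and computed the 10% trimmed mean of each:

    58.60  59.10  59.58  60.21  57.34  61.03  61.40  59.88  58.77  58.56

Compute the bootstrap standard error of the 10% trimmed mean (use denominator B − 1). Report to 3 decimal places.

SE* = 1.231

Bootstrap SE is the standard deviation of the 10 replicate 10% trimmed means.
Mean of replicates: (58.60 + 59.10 + 59.58 + 60.21 + 57.34 + 61.03 + 61.40 + 59.88 + 58.77 + 58.56) / 10 = 594.4700 / 10 = 59.4470
Sum of squared deviations: (−0.8470)² + (−0.3470)² + (+0.1330)² + (+0.7630)² + (−2.1070)² + (+1.5830)² + (+1.9530)² + (+0.4330)² + (−0.6770)² + (−0.8870)² = 13.6298
Variance = 13.6298 / 9 = 1.5144
SE* = √1.5144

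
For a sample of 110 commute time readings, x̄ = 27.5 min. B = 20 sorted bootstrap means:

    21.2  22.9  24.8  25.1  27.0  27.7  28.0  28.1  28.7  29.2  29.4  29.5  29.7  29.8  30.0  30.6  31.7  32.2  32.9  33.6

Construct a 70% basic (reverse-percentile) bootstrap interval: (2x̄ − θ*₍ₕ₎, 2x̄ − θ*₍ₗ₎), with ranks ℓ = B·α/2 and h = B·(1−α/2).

Percentile endpoints at ranks 3 and 17: θ*₍3₎ = 24.8, θ*₍17₎ = 31.7.
Basic interval reflects these around x̄:
  lower = 2 × 27.5 − 31.7 = 23.3
  upper = 2 × 27.5 − 24.8 = 30.2

(23.3, 30.2)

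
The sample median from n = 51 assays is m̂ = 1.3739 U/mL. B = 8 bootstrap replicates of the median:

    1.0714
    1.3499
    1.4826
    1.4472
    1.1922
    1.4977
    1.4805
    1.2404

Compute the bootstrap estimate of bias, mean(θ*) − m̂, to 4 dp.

mean(θ*) = (1.0714 + 1.3499 + 1.4826 + 1.4472 + 1.1922 + 1.4977 + 1.4805 + 1.2404) / 8 = 1.34524
bias = 1.34524 − 1.3739

bias = −0.0287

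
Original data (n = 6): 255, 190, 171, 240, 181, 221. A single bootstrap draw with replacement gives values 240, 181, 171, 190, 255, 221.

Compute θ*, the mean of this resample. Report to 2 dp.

θ* = 209.67

Mean = (240 + 181 + 171 + 190 + 255 + 221) / 6 = 1258.0 / 6 = 209.67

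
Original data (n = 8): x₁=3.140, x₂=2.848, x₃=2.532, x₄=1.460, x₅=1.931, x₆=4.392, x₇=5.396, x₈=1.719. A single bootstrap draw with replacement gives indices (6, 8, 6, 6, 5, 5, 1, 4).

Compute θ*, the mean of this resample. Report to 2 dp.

θ* = 2.92

Resample values: 4.392, 1.719, 4.392, 4.392, 1.931, 1.931, 3.140, 1.460.
Mean = (4.392 + 1.719 + 4.392 + 4.392 + 1.931 + 1.931 + 3.140 + 1.460) / 8 = 23.3570 / 8 = 2.92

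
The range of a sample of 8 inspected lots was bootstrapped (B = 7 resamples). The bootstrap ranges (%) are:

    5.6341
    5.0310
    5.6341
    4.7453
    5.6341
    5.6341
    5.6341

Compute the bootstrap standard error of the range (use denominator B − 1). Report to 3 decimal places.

Bootstrap SE is the standard deviation of the 7 replicate ranges.
Mean of replicates: (5.6341 + 5.0310 + 5.6341 + 4.7453 + 5.6341 + 5.6341 + 5.6341) / 7 = 37.94680 / 7 = 5.42097
Sum of squared deviations: (+0.21313)² + (−0.38997)² + (+0.21313)² + (−0.67567)² + (+0.21313)² + (+0.21313)² + (+0.21313)² = 0.83573
Variance = 0.83573 / 6 = 0.13929
SE* = √0.13929

SE* = 0.373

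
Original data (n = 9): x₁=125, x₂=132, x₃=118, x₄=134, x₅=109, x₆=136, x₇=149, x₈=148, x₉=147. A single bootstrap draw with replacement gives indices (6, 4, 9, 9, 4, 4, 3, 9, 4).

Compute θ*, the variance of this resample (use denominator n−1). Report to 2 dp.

θ* = 87.19

Resample values: 136, 134, 147, 147, 134, 134, 118, 147, 134.
Mean = 136.7778; sum of squared deviations = 697.5556
s² = 697.5556 / 8 = 87.1944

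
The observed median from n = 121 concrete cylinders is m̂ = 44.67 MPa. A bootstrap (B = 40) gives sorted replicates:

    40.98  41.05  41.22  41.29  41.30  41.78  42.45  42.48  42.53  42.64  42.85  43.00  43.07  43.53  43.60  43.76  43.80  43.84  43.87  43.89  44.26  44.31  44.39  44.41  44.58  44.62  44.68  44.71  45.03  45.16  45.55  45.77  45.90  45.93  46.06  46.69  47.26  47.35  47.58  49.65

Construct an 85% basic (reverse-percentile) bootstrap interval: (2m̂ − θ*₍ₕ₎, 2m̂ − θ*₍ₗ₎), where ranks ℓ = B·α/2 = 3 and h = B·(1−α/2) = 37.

(42.08, 48.12)

Percentile endpoints at ranks 3 and 37: θ*₍3₎ = 41.22, θ*₍37₎ = 47.26.
Basic interval reflects these around m̂:
  lower = 2 × 44.67 − 47.26 = 42.08
  upper = 2 × 44.67 − 41.22 = 48.12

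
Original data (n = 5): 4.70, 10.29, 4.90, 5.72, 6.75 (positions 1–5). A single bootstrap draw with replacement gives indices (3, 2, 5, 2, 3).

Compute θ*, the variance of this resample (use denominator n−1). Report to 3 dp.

Resample values: 4.90, 10.29, 6.75, 10.29, 4.90.
Mean = 7.4260; sum of squared deviations = 29.6233
s² = 29.6233 / 4 = 7.4058

θ* = 7.406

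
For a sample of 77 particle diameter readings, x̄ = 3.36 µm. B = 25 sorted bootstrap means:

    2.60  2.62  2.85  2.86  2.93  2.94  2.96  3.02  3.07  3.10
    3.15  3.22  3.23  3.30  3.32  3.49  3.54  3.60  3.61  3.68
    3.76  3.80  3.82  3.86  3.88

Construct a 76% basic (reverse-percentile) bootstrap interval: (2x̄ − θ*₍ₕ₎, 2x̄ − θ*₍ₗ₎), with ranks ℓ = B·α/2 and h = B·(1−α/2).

Percentile endpoints at ranks 3 and 22: θ*₍3₎ = 2.85, θ*₍22₎ = 3.80.
Basic interval reflects these around x̄:
  lower = 2 × 3.36 − 3.80 = 2.92
  upper = 2 × 3.36 − 2.85 = 3.87

(2.92, 3.87)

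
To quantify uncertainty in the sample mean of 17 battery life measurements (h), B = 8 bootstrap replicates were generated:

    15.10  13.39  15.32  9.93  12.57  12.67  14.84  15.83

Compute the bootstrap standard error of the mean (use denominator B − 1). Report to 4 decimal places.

SE* = 1.9664

Bootstrap SE is the standard deviation of the 8 replicate means.
Mean of replicates: (15.10 + 13.39 + 15.32 + 9.93 + 12.57 + 12.67 + 14.84 + 15.83) / 8 = 109.65000 / 8 = 13.70625
Sum of squared deviations: (+1.39375)² + (−0.31625)² + (+1.61375)² + (−3.77625)² + (−1.13625)² + (−1.03625)² + (+1.13375)² + (+2.12375)² = 27.06739
Variance = 27.06739 / 7 = 3.86677
SE* = √3.86677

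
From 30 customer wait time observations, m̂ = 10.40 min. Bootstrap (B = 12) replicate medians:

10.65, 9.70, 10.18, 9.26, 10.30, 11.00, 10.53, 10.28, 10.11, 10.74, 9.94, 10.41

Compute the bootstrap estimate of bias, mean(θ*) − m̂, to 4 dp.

bias = −0.1417

mean(θ*) = (10.65 + 9.70 + 10.18 + 9.26 + 10.30 + 11.00 + 10.53 + 10.28 + 10.11 + 10.74 + 9.94 + 10.41) / 12 = 10.25833
bias = 10.25833 − 10.40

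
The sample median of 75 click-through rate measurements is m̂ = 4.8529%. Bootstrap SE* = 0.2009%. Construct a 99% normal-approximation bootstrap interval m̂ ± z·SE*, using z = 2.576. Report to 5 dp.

(4.33538, 5.37042)

Margin = 2.576 × 0.2009 = 0.517518
Interval: 4.8529 ± 0.517518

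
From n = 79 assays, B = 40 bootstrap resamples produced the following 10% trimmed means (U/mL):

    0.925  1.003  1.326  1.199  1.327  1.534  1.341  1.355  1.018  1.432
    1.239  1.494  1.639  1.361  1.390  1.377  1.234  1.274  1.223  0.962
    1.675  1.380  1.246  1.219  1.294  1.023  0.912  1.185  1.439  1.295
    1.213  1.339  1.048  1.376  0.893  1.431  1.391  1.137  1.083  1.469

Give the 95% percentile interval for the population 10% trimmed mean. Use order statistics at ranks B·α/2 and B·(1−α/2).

(0.893, 1.639)

Sorted replicates: 0.893, 0.912, 0.925, 0.962, 1.003, 1.018, 1.023, 1.048, 1.083, 1.137, 1.185, 1.199, 1.213, 1.219, 1.223, 1.234, 1.239, 1.246, 1.274, 1.294, 1.295, 1.326, 1.327, 1.339, 1.341, 1.355, 1.361, 1.376, 1.377, 1.380, 1.390, 1.391, 1.431, 1.432, 1.439, 1.469, 1.494, 1.534, 1.639, 1.675
α = 0.05; lower rank = 40 × 0.025 = 1; upper rank = 40 × 0.975 = 39.
The 1st smallest replicate is 0.893; the 39th is 1.639.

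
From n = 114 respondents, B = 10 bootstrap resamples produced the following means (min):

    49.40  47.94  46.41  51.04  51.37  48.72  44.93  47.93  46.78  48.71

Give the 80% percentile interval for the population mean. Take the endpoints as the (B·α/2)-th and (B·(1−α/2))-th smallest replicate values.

(44.93, 51.04)

Sorted replicates: 44.93, 46.41, 46.78, 47.93, 47.94, 48.71, 48.72, 49.40, 51.04, 51.37
α = 0.20; lower rank = 10 × 0.100 = 1; upper rank = 10 × 0.900 = 9.
The 1st smallest replicate is 44.93; the 9th is 51.04.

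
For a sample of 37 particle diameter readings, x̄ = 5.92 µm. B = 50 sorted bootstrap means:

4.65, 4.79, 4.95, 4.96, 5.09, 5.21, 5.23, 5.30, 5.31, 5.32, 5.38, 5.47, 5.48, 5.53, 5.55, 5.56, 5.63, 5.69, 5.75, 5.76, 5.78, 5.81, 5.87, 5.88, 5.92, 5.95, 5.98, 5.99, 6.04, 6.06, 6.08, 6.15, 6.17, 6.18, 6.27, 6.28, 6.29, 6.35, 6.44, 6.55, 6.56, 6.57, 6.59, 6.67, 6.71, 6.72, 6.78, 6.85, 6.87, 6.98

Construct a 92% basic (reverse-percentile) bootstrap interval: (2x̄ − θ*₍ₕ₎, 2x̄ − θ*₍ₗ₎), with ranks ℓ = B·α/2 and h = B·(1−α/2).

Percentile endpoints at ranks 2 and 48: θ*₍2₎ = 4.79, θ*₍48₎ = 6.85.
Basic interval reflects these around x̄:
  lower = 2 × 5.92 − 6.85 = 4.99
  upper = 2 × 5.92 − 4.79 = 7.05

(4.99, 7.05)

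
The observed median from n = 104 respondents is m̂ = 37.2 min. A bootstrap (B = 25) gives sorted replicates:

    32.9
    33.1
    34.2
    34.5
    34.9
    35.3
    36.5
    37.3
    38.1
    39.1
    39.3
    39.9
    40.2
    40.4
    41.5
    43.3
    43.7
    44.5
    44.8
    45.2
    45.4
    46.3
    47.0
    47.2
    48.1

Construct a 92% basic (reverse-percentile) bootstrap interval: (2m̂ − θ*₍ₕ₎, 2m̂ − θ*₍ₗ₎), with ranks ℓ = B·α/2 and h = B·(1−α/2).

(27.2, 41.5)

Percentile endpoints at ranks 1 and 24: θ*₍1₎ = 32.9, θ*₍24₎ = 47.2.
Basic interval reflects these around m̂:
  lower = 2 × 37.2 − 47.2 = 27.2
  upper = 2 × 37.2 − 32.9 = 41.5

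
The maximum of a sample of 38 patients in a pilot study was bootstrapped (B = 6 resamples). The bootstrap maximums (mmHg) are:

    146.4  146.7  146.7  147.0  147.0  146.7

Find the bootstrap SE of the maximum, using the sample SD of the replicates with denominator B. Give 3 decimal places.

Bootstrap SE is the standard deviation of the 6 replicate maximums.
Mean of replicates: (146.4 + 146.7 + 146.7 + 147.0 + 147.0 + 146.7) / 6 = 880.5000 / 6 = 146.7500
Sum of squared deviations: (−0.3500)² + (−0.0500)² + (−0.0500)² + (+0.2500)² + (+0.2500)² + (−0.0500)² = 0.2550
Variance = 0.2550 / 6 = 0.0425
SE* = √0.0425

SE* = 0.206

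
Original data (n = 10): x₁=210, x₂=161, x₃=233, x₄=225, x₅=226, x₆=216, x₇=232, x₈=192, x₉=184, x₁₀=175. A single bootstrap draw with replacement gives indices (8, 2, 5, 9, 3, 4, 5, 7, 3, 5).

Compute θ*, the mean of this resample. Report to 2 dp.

θ* = 213.80

Resample values: 192, 161, 226, 184, 233, 225, 226, 232, 233, 226.
Mean = (192 + 161 + 226 + 184 + 233 + 225 + 226 + 232 + 233 + 226) / 10 = 2138.0 / 10 = 213.80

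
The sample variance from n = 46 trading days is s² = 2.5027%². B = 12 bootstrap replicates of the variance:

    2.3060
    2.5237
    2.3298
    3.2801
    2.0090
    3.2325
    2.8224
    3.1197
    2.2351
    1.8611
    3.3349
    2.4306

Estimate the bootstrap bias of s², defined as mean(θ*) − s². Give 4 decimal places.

mean(θ*) = (2.3060 + 2.5237 + 2.3298 + 3.2801 + 2.0090 + 3.2325 + 2.8224 + 3.1197 + 2.2351 + 1.8611 + 3.3349 + 2.4306) / 12 = 2.62374
bias = 2.62374 − 2.5027

bias = +0.1210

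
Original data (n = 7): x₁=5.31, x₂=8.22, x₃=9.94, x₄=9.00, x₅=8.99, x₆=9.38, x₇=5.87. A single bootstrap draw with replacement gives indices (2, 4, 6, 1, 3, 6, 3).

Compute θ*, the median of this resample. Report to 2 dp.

θ* = 9.38

Resample values: 8.22, 9.00, 9.38, 5.31, 9.94, 9.38, 9.94.
Sorted: 5.31, 8.22, 9.00, 9.38, 9.38, 9.94, 9.94
Median = middle value = 9.38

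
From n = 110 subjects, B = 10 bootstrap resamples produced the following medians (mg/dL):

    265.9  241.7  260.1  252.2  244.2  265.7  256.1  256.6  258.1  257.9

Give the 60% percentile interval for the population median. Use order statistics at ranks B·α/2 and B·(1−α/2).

(244.2, 260.1)

Sorted replicates: 241.7, 244.2, 252.2, 256.1, 256.6, 257.9, 258.1, 260.1, 265.7, 265.9
α = 0.40; lower rank = 10 × 0.200 = 2; upper rank = 10 × 0.800 = 8.
The 2nd smallest replicate is 244.2; the 8th is 260.1.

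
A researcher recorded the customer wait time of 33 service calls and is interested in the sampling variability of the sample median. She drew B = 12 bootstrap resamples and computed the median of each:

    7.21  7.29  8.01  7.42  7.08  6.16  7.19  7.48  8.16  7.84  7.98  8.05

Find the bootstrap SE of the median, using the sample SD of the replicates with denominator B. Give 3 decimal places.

Bootstrap SE is the standard deviation of the 12 replicate medians.
Mean of replicates: (7.21 + 7.29 + 8.01 + 7.42 + 7.08 + 6.16 + 7.19 + 7.48 + 8.16 + 7.84 + 7.98 + 8.05) / 12 = 89.8700 / 12 = 7.4892
Sum of squared deviations: (−0.2792)² + (−0.1992)² + (+0.5208)² + (−0.0692)² + (−0.4092)² + (−1.3292)² + (−0.2992)² + (−0.0092)² + (+0.6708)² + (+0.3508)² + (+0.4908)² + (+0.5608)² = 3.5459
Variance = 3.5459 / 12 = 0.2955
SE* = √0.2955

SE* = 0.544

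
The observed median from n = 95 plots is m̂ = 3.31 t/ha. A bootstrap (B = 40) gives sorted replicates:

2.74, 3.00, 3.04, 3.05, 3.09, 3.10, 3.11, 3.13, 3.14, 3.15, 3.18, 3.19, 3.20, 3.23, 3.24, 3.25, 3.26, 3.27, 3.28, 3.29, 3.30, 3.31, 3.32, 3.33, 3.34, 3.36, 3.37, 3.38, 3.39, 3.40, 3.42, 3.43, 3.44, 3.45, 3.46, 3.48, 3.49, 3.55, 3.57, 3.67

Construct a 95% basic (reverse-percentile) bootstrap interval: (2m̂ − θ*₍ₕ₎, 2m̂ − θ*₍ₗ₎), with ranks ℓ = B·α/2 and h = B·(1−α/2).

Percentile endpoints at ranks 1 and 39: θ*₍1₎ = 2.74, θ*₍39₎ = 3.57.
Basic interval reflects these around m̂:
  lower = 2 × 3.31 − 3.57 = 3.05
  upper = 2 × 3.31 − 2.74 = 3.88

(3.05, 3.88)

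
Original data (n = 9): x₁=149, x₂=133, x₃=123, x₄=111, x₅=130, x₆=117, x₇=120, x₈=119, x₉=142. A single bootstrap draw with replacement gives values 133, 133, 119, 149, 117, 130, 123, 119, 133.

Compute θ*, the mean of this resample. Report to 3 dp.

θ* = 128.444

Mean = (133 + 133 + 119 + 149 + 117 + 130 + 123 + 119 + 133) / 9 = 1156.0 / 9 = 128.444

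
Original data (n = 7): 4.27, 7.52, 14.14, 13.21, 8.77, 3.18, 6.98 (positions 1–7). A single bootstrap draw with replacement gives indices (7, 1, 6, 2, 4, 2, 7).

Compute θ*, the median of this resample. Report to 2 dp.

Resample values: 6.98, 4.27, 3.18, 7.52, 13.21, 7.52, 6.98.
Sorted: 3.18, 4.27, 6.98, 6.98, 7.52, 7.52, 13.21
Median = middle value = 6.98

θ* = 6.98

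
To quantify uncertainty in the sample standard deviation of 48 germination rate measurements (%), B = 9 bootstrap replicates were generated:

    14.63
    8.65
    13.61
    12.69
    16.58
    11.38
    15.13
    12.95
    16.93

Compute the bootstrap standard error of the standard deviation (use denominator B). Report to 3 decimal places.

SE* = 2.451

Bootstrap SE is the standard deviation of the 9 replicate standard deviations.
Mean of replicates: (14.63 + 8.65 + 13.61 + 12.69 + 16.58 + 11.38 + 15.13 + 12.95 + 16.93) / 9 = 122.5500 / 9 = 13.6167
Sum of squared deviations: (+1.0133)² + (−4.9667)² + (−0.0067)² + (−0.9267)² + (+2.9633)² + (−2.2367)² + (+1.5133)² + (−0.6667)² + (+3.3133)² = 54.0502
Variance = 54.0502 / 9 = 6.0056
SE* = √6.0056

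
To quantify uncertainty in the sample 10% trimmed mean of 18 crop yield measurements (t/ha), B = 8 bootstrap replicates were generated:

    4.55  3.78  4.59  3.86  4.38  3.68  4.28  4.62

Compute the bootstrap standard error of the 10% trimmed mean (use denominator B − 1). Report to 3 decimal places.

Bootstrap SE is the standard deviation of the 8 replicate 10% trimmed means.
Mean of replicates: (4.55 + 3.78 + 4.59 + 3.86 + 4.38 + 3.68 + 4.28 + 4.62) / 8 = 33.7400 / 8 = 4.2175
Sum of squared deviations: (+0.3325)² + (−0.4375)² + (+0.3725)² + (−0.3575)² + (+0.1625)² + (−0.5375)² + (+0.0625)² + (+0.4025)² = 1.0497
Variance = 1.0497 / 7 = 0.1500
SE* = √0.1500

SE* = 0.387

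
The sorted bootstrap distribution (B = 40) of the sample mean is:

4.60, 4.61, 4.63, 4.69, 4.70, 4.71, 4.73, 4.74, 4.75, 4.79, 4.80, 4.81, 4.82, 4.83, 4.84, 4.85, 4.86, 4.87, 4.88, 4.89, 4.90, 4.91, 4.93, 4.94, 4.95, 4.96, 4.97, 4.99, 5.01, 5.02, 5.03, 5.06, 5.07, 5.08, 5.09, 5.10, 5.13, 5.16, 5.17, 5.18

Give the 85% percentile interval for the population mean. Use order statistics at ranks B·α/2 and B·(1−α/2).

(4.63, 5.13)

α = 0.15; lower rank = 40 × 0.075 = 3; upper rank = 40 × 0.925 = 37.
The 3rd smallest replicate is 4.63; the 37th is 5.13.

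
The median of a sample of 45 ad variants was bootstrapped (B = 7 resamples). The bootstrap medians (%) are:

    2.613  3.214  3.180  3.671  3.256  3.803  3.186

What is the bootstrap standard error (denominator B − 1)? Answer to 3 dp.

Bootstrap SE is the standard deviation of the 7 replicate medians.
Mean of replicates: (2.613 + 3.214 + 3.180 + 3.671 + 3.256 + 3.803 + 3.186) / 7 = 22.9230 / 7 = 3.2747
Sum of squared deviations: (−0.6617)² + (−0.0607)² + (−0.0947)² + (+0.3963)² + (−0.0187)² + (+0.5283)² + (−0.0887)² = 0.8949
Variance = 0.8949 / 6 = 0.1491
SE* = √0.1491

SE* = 0.386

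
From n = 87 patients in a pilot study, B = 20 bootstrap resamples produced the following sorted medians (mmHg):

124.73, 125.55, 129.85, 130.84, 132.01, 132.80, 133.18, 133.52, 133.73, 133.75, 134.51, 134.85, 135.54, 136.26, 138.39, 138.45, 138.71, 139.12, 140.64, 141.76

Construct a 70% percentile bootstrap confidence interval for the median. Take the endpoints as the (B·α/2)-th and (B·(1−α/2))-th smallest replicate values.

(129.85, 138.71)

α = 0.30; lower rank = 20 × 0.150 = 3; upper rank = 20 × 0.850 = 17.
The 3rd smallest replicate is 129.85; the 17th is 138.71.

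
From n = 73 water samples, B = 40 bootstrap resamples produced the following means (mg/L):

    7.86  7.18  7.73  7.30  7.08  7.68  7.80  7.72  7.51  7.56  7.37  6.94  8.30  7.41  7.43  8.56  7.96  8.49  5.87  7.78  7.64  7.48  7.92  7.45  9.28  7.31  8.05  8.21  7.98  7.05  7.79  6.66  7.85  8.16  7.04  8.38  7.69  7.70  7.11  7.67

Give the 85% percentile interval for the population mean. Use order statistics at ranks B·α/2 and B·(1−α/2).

(6.94, 8.38)

Sorted replicates: 5.87, 6.66, 6.94, 7.04, 7.05, 7.08, 7.11, 7.18, 7.30, 7.31, 7.37, 7.41, 7.43, 7.45, 7.48, 7.51, 7.56, 7.64, 7.67, 7.68, 7.69, 7.70, 7.72, 7.73, 7.78, 7.79, 7.80, 7.85, 7.86, 7.92, 7.96, 7.98, 8.05, 8.16, 8.21, 8.30, 8.38, 8.49, 8.56, 9.28
α = 0.15; lower rank = 40 × 0.075 = 3; upper rank = 40 × 0.925 = 37.
The 3rd smallest replicate is 6.94; the 37th is 8.38.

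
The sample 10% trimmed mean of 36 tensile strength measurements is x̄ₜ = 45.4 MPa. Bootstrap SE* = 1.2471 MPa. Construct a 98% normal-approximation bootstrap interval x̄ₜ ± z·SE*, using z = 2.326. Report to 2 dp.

(42.50, 48.30)

Margin = 2.326 × 1.2471 = 2.901
Interval: 45.4 ± 2.901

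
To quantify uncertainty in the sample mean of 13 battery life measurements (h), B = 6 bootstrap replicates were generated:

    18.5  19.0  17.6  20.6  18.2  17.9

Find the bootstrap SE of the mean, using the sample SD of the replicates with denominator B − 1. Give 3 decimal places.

Bootstrap SE is the standard deviation of the 6 replicate means.
Mean of replicates: (18.5 + 19.0 + 17.6 + 20.6 + 18.2 + 17.9) / 6 = 111.8000 / 6 = 18.6333
Sum of squared deviations: (−0.1333)² + (+0.3667)² + (−1.0333)² + (+1.9667)² + (−0.4333)² + (−0.7333)² = 5.8133
Variance = 5.8133 / 5 = 1.1627
SE* = √1.1627

SE* = 1.078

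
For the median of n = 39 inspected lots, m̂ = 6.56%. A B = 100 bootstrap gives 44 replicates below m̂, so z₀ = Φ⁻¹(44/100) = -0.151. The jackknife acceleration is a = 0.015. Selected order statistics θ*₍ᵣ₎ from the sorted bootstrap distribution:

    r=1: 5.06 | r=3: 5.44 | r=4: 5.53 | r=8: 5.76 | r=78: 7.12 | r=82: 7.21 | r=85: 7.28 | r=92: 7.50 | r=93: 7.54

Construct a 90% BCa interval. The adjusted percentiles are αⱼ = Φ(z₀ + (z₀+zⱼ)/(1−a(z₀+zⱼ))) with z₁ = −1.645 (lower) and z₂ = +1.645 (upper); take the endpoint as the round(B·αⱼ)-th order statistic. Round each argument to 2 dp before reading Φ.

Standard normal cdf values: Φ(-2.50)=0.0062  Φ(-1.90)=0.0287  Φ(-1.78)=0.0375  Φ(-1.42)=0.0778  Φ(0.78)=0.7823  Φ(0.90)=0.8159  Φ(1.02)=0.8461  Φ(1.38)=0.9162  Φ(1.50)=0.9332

(5.44, 7.50)

Lower: z₀ + z₁ = -0.151 + (-1.645) = -1.796; 1 − a(z₀+z₁) = 1 − (0.015)(-1.796) = 1.0269; argument = -0.151 + (-1.796)/1.0269 = -1.8999 → -1.90.
α₁ = Φ(-1.90) = 0.0287; rank = round(100 × 0.0287) = 3; θ*₍3₎ = 5.44.
Upper: z₀ + z₂ = 1.494; 1 − a(z₀+z₂) = 0.9776; argument = 1.3772 → 1.38; α₂ = 0.9162; rank = 92; θ*₍92₎ = 7.50.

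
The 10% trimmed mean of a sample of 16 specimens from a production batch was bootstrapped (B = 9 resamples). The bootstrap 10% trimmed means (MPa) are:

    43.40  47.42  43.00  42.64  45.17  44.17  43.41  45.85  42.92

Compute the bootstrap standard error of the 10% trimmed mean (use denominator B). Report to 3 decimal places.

Bootstrap SE is the standard deviation of the 9 replicate 10% trimmed means.
Mean of replicates: (43.40 + 47.42 + 43.00 + 42.64 + 45.17 + 44.17 + 43.41 + 45.85 + 42.92) / 9 = 397.9800 / 9 = 44.2200
Sum of squared deviations: (−0.8200)² + (+3.2000)² + (−1.2200)² + (−1.5800)² + (+0.9500)² + (−0.0500)² + (−0.8100)² + (+1.6300)² + (−1.3000)² = 20.8052
Variance = 20.8052 / 9 = 2.3117
SE* = √2.3117

SE* = 1.520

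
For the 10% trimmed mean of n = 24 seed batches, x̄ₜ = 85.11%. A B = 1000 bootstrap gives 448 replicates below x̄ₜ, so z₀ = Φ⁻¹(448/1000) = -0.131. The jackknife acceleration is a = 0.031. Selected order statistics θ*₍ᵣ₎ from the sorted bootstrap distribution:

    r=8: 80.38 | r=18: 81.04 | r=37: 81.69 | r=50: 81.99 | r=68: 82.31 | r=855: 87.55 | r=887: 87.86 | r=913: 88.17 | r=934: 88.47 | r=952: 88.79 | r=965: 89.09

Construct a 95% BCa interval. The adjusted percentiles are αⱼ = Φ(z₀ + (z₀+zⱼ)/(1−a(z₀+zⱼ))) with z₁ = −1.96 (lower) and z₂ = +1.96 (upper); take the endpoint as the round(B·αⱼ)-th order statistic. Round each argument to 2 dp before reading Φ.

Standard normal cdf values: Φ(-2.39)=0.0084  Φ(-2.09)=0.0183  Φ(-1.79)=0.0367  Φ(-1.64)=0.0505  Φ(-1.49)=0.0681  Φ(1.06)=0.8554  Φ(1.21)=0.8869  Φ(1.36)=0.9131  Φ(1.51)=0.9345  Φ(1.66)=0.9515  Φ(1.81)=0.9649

Lower: z₀ + z₁ = -0.131 + (-1.960) = -2.091; 1 − a(z₀+z₁) = 1 − (0.031)(-2.091) = 1.0648; argument = -0.131 + (-2.091)/1.0648 = -2.0947 → -2.09.
α₁ = Φ(-2.09) = 0.0183; rank = round(1000 × 0.0183) = 18; θ*₍18₎ = 81.04.
Upper: z₀ + z₂ = 1.829; 1 − a(z₀+z₂) = 0.9433; argument = 1.8079 → 1.81; α₂ = 0.9649; rank = 965; θ*₍965₎ = 89.09.

(81.04, 89.09)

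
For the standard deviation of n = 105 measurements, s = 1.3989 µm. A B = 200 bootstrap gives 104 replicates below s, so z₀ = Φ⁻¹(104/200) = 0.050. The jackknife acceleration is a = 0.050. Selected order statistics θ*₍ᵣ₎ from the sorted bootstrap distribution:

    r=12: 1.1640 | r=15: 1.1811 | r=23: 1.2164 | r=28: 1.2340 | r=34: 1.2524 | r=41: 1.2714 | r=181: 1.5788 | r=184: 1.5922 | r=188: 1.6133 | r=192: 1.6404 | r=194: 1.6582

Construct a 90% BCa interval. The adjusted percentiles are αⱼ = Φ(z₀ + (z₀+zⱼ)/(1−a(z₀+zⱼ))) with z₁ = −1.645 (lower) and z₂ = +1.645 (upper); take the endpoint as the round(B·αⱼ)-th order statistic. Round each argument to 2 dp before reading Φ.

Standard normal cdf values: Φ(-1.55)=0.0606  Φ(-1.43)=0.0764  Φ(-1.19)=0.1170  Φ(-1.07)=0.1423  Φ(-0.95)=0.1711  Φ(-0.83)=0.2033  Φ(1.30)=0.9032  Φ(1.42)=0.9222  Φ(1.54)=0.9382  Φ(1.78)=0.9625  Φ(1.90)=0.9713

(1.1811, 1.6582)

Lower: z₀ + z₁ = 0.050 + (-1.645) = -1.595; 1 − a(z₀+z₁) = 1 − (0.050)(-1.595) = 1.0797; argument = 0.050 + (-1.595)/1.0797 = -1.4272 → -1.43.
α₁ = Φ(-1.43) = 0.0764; rank = round(200 × 0.0764) = 15; θ*₍15₎ = 1.1811.
Upper: z₀ + z₂ = 1.695; 1 − a(z₀+z₂) = 0.9153; argument = 1.9020 → 1.90; α₂ = 0.9713; rank = 194; θ*₍194₎ = 1.6582.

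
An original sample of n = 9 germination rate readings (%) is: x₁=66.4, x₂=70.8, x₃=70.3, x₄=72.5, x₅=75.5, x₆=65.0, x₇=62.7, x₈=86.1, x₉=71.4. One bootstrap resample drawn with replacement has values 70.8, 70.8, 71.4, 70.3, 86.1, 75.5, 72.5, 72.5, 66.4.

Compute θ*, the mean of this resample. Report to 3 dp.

Mean = (70.8 + 70.8 + 71.4 + 70.3 + 86.1 + 75.5 + 72.5 + 72.5 + 66.4) / 9 = 656.30 / 9 = 72.922

θ* = 72.922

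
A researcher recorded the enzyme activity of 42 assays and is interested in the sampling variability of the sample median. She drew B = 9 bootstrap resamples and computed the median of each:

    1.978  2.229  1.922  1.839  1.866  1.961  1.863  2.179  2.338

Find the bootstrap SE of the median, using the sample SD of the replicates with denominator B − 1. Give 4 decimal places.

SE* = 0.1824

Bootstrap SE is the standard deviation of the 9 replicate medians.
Mean of replicates: (1.978 + 2.229 + 1.922 + 1.839 + 1.866 + 1.961 + 1.863 + 2.179 + 2.338) / 9 = 18.17500 / 9 = 2.01944
Sum of squared deviations: (−0.04144)² + (+0.20956)² + (−0.09744)² + (−0.18044)² + (−0.15344)² + (−0.05844)² + (−0.15644)² + (+0.15956)² + (+0.31856)² = 0.26606
Variance = 0.26606 / 8 = 0.03326
SE* = √0.03326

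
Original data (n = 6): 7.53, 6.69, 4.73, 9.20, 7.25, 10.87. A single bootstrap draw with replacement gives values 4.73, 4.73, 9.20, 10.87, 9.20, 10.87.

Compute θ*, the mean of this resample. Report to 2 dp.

Mean = (4.73 + 4.73 + 9.20 + 10.87 + 9.20 + 10.87) / 6 = 49.600 / 6 = 8.27

θ* = 8.27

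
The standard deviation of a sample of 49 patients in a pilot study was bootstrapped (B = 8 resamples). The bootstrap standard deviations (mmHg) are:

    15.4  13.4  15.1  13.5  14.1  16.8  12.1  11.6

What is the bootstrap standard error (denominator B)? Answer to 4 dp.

SE* = 1.6202

Bootstrap SE is the standard deviation of the 8 replicate standard deviations.
Mean of replicates: (15.4 + 13.4 + 15.1 + 13.5 + 14.1 + 16.8 + 12.1 + 11.6) / 8 = 112.00000 / 8 = 14.00000
Sum of squared deviations: (+1.40000)² + (−0.60000)² + (+1.10000)² + (−0.50000)² + (+0.10000)² + (+2.80000)² + (−1.90000)² + (−2.40000)² = 21.00000
Variance = 21.00000 / 8 = 2.62500
SE* = √2.62500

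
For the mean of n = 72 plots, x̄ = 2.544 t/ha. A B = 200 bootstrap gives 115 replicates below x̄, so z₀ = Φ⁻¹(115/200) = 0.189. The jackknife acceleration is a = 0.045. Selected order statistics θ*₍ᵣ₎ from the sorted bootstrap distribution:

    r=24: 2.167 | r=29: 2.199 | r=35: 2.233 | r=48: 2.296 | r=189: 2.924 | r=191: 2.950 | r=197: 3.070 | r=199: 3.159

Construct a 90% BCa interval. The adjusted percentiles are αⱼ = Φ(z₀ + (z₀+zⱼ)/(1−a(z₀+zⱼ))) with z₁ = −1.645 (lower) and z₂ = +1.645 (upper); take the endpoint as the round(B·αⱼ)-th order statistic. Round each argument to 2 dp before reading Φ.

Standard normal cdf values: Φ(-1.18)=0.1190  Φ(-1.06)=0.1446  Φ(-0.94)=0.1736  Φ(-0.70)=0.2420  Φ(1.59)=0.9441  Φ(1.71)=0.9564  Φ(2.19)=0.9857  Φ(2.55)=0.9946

Lower: z₀ + z₁ = 0.189 + (-1.645) = -1.456; 1 − a(z₀+z₁) = 1 − (0.045)(-1.456) = 1.0655; argument = 0.189 + (-1.456)/1.0655 = -1.1775 → -1.18.
α₁ = Φ(-1.18) = 0.1190; rank = round(200 × 0.1190) = 24; θ*₍24₎ = 2.167.
Upper: z₀ + z₂ = 1.834; 1 − a(z₀+z₂) = 0.9175; argument = 2.1880 → 2.19; α₂ = 0.9857; rank = 197; θ*₍197₎ = 3.070.

(2.167, 3.070)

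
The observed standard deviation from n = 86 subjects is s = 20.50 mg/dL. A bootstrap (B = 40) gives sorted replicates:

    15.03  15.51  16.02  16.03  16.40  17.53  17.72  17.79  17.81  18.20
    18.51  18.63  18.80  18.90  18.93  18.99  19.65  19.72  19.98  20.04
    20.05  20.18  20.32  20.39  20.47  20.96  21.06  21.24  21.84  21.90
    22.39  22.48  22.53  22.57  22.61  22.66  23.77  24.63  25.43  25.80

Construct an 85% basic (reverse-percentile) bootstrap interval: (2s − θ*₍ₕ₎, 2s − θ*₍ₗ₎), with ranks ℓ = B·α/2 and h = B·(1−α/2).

(17.23, 24.98)

Percentile endpoints at ranks 3 and 37: θ*₍3₎ = 16.02, θ*₍37₎ = 23.77.
Basic interval reflects these around s:
  lower = 2 × 20.50 − 23.77 = 17.23
  upper = 2 × 20.50 − 16.02 = 24.98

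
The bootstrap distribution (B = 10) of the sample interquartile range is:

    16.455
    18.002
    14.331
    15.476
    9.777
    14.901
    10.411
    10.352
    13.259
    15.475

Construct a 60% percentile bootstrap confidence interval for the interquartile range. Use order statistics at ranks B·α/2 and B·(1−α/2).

Sorted replicates: 9.777, 10.352, 10.411, 13.259, 14.331, 14.901, 15.475, 15.476, 16.455, 18.002
α = 0.40; lower rank = 10 × 0.200 = 2; upper rank = 10 × 0.800 = 8.
The 2nd smallest replicate is 10.352; the 8th is 15.476.

(10.352, 15.476)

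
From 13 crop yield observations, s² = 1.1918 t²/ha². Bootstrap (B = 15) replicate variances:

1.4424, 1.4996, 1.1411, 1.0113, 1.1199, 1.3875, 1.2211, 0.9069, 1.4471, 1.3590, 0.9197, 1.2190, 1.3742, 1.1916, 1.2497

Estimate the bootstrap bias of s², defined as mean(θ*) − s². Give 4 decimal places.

mean(θ*) = (1.4424 + 1.4996 + 1.1411 + 1.0113 + 1.1199 + 1.3875 + 1.2211 + 0.9069 + 1.4471 + 1.3590 + 0.9197 + 1.2190 + 1.3742 + 1.1916 + 1.2497) / 15 = 1.23267
bias = 1.23267 − 1.1918

bias = +0.0409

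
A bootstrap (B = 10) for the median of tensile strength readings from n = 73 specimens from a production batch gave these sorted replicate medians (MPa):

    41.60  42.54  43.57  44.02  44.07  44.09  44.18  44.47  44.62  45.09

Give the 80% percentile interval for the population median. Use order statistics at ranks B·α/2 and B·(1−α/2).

α = 0.20; lower rank = 10 × 0.100 = 1; upper rank = 10 × 0.900 = 9.
The 1st smallest replicate is 41.60; the 9th is 44.62.

(41.60, 44.62)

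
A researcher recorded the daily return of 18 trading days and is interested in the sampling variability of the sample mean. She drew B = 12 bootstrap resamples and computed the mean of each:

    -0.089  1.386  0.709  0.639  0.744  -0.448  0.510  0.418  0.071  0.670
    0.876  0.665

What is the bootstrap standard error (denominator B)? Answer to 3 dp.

Bootstrap SE is the standard deviation of the 12 replicate means.
Mean of replicates: ((-0.089) + 1.386 + 0.709 + 0.639 + 0.744 + (-0.448) + 0.510 + 0.418 + 0.071 + 0.670 + 0.876 + 0.665) / 12 = 6.1510 / 12 = 0.5126
Sum of squared deviations: (−0.6016)² + (+0.8734)² + (+0.1964)² + (+0.1264)² + (+0.2314)² + (−0.9606)² + (−0.0026)² + (−0.0946)² + (−0.4416)² + (+0.1574)² + (+0.3634)² + (+0.1524)² = 2.5396
Variance = 2.5396 / 12 = 0.2116
SE* = √0.2116

SE* = 0.460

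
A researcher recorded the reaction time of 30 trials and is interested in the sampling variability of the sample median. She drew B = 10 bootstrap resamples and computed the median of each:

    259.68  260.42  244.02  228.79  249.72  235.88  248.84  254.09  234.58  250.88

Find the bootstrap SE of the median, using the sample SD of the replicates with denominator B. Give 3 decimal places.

SE* = 10.171

Bootstrap SE is the standard deviation of the 10 replicate medians.
Mean of replicates: (259.68 + 260.42 + 244.02 + 228.79 + 249.72 + 235.88 + 248.84 + 254.09 + 234.58 + 250.88) / 10 = 2466.9000 / 10 = 246.6900
Sum of squared deviations: (+12.9900)² + (+13.7300)² + (−2.6700)² + (−17.9000)² + (+3.0300)² + (−10.8100)² + (+2.1500)² + (+7.4000)² + (−12.1100)² + (+4.1900)² = 1034.4196
Variance = 1034.4196 / 10 = 103.4420
SE* = √103.4420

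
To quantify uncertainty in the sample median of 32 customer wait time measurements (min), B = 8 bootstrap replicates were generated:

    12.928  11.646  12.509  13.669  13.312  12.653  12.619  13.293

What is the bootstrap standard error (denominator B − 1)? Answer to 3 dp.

SE* = 0.626

Bootstrap SE is the standard deviation of the 8 replicate medians.
Mean of replicates: (12.928 + 11.646 + 12.509 + 13.669 + 13.312 + 12.653 + 12.619 + 13.293) / 8 = 102.6290 / 8 = 12.8286
Sum of squared deviations: (+0.0994)² + (−1.1826)² + (−0.3196)² + (+0.8404)² + (+0.4834)² + (−0.1756)² + (−0.2096)² + (+0.4644)² = 2.7409
Variance = 2.7409 / 7 = 0.3916
SE* = √0.3916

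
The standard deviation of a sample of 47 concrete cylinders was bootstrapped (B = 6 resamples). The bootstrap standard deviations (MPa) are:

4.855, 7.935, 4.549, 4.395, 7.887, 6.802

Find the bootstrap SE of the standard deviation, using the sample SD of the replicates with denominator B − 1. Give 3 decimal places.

SE* = 1.668

Bootstrap SE is the standard deviation of the 6 replicate standard deviations.
Mean of replicates: (4.855 + 7.935 + 4.549 + 4.395 + 7.887 + 6.802) / 6 = 36.4230 / 6 = 6.0705
Sum of squared deviations: (−1.2155)² + (+1.8645)² + (−1.5215)² + (−1.6755)² + (+1.8165)² + (+0.7315)² = 13.9108
Variance = 13.9108 / 5 = 2.7822
SE* = √2.7822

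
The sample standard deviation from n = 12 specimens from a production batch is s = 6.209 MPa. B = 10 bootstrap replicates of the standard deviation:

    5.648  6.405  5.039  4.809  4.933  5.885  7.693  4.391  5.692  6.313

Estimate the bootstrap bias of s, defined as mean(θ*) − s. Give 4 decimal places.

mean(θ*) = (5.648 + 6.405 + 5.039 + 4.809 + 4.933 + 5.885 + 7.693 + 4.391 + 5.692 + 6.313) / 10 = 5.68080
bias = 5.68080 − 6.209

bias = −0.5282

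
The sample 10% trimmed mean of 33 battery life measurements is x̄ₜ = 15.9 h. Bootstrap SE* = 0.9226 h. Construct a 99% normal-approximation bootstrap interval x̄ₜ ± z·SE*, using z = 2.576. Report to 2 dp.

Margin = 2.576 × 0.9226 = 2.377
Interval: 15.9 ± 2.377

(13.52, 18.28)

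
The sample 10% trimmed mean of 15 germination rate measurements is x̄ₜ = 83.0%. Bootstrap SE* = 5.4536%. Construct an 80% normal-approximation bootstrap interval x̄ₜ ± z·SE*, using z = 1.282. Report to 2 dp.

Margin = 1.282 × 5.4536 = 6.992
Interval: 83.0 ± 6.992

(76.01, 89.99)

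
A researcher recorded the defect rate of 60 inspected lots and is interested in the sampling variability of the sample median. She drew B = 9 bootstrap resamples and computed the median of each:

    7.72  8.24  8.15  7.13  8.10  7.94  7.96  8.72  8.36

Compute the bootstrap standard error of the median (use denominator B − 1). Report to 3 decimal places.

SE* = 0.443

Bootstrap SE is the standard deviation of the 9 replicate medians.
Mean of replicates: (7.72 + 8.24 + 8.15 + 7.13 + 8.10 + 7.94 + 7.96 + 8.72 + 8.36) / 9 = 72.3200 / 9 = 8.0356
Sum of squared deviations: (−0.3156)² + (+0.2044)² + (+0.1144)² + (−0.9056)² + (+0.0644)² + (−0.0956)² + (−0.0756)² + (+0.6844)² + (+0.3244)² = 1.5672
Variance = 1.5672 / 8 = 0.1959
SE* = √0.1959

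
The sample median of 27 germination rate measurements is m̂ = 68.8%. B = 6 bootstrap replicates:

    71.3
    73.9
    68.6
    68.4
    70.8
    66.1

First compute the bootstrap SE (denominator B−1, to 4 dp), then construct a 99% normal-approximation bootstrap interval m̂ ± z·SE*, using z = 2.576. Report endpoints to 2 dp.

Mean of replicates = 69.8500; sum of squared deviations = 37.1350; SE* = √(37.1350/5) = 2.7253
Margin = 2.576 × 2.7253 = 7.020
Interval: 68.8 ± 7.020

(61.78, 75.82)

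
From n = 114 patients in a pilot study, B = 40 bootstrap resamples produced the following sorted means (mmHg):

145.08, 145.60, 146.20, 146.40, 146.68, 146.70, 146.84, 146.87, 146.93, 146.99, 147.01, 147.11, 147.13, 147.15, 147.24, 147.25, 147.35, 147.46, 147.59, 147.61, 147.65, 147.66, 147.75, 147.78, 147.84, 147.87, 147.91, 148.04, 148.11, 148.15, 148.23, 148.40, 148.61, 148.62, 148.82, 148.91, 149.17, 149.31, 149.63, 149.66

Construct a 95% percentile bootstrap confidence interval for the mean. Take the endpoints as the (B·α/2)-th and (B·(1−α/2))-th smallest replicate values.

(145.08, 149.63)

α = 0.05; lower rank = 40 × 0.025 = 1; upper rank = 40 × 0.975 = 39.
The 1st smallest replicate is 145.08; the 39th is 149.63.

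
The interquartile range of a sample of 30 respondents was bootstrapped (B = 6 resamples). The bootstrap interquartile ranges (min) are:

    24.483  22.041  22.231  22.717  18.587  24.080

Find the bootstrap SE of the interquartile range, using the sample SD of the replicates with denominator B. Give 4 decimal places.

Bootstrap SE is the standard deviation of the 6 replicate interquartile ranges.
Mean of replicates: (24.483 + 22.041 + 22.231 + 22.717 + 18.587 + 24.080) / 6 = 134.13900 / 6 = 22.35650
Sum of squared deviations: (+2.12650)² + (−0.31550)² + (−0.12550)² + (+0.36050)² + (−3.76950)² + (+1.72350)² = 21.94684
Variance = 21.94684 / 6 = 3.65781
SE* = √3.65781

SE* = 1.9125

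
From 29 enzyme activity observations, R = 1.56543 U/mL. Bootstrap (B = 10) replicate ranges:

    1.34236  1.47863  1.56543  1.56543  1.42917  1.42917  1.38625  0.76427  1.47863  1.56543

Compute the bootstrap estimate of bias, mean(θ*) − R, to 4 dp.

mean(θ*) = (1.34236 + 1.47863 + 1.56543 + 1.56543 + 1.42917 + 1.42917 + 1.38625 + 0.76427 + 1.47863 + 1.56543) / 10 = 1.40048
bias = 1.40048 − 1.56543

bias = −0.1650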